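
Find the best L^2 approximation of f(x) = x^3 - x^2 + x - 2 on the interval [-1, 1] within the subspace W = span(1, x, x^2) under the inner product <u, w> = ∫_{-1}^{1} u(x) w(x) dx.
g(x) = -x^2 + 8*x/5 - 2

The best approximation g ∈ W is the orthogonal projection of f onto W. Writing g = a_0 + a_1 x + a_2 x^2, the coefficients solve the normal equations G · a = b where
  G_{ij} = <φ_i, φ_j> and b_i = <f, φ_i>, with φ_0 = 1, φ_1 = x, φ_2 = x^2.
G =
  [2, 0, 2/3]
  [0, 2/3, 0]
  [2/3, 0, 2/5],
b = (-14/3, 16/15, -26/15).
Solving gives a_0 = -2, a_1 = 8/5, a_2 = -1, so
  g(x) = -x^2 + 8*x/5 - 2.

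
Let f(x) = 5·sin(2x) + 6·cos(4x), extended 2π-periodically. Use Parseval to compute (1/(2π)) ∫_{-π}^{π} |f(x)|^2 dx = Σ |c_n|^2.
Σ |c_n|^2 = 61/2

Expand |f|^2 and use orthogonality of {sin(nx), cos(mx)} on [-π, π]:
  ∫_{-π}^{π} sin(nx)^2 dx = π, ∫ cos(mx)^2 dx = π, and cross terms integrate to 0.
So ∫_{-π}^{π} f(x)^2 dx = 5^2 · π + 6^2 · π = (25 + 36)π.
Divide by 2π: (25 + 36)/2 = 61/2.
By Parseval, this equals Σ |c_n|^2.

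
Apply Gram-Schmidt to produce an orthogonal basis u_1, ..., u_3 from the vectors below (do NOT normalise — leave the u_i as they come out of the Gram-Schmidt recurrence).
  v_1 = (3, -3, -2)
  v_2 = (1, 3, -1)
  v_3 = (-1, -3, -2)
Orthogonal basis:
  u_1 = (3, -3, -2)
  u_2 = (17/11, 27/11, -15/11)
  u_3 = (-162/113, -18/113, -216/113)

Apply the Gram-Schmidt recurrence
  u_1 = v_1
  u_i = v_i − Σ_{j<i} ((v_i · u_j) / (u_j · u_j)) · u_j.

Step by step this gives:
  u_1 = (3, -3, -2)
  u_2 = (17/11, 27/11, -15/11)
  u_3 = (-162/113, -18/113, -216/113)

Orthogonality check:
  u_2 · u_1 = 0 (should be 0)
  u_3 · u_1 = 0 (should be 0)
  u_3 · u_2 = 0 (should be 0)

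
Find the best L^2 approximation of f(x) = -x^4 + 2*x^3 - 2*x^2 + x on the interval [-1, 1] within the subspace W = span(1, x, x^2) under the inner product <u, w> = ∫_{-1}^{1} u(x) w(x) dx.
g(x) = -20*x^2/7 + 11*x/5 + 3/35

The best approximation g ∈ W is the orthogonal projection of f onto W. Writing g = a_0 + a_1 x + a_2 x^2, the coefficients solve the normal equations G · a = b where
  G_{ij} = <φ_i, φ_j> and b_i = <f, φ_i>, with φ_0 = 1, φ_1 = x, φ_2 = x^2.
G =
  [2, 0, 2/3]
  [0, 2/3, 0]
  [2/3, 0, 2/5],
b = (-26/15, 22/15, -38/35).
Solving gives a_0 = 3/35, a_1 = 11/5, a_2 = -20/7, so
  g(x) = -20*x^2/7 + 11*x/5 + 3/35.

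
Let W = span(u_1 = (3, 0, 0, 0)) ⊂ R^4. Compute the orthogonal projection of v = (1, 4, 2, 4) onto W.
proj_W(v) = (1, 0, 0, 0)

Set up U = [u_1 | ... | u_1] ∈ R^(4×1). The projector onto W = col(U) is P = U (U^T U)^(-1) U^T.
Compute U^T U =
  [9],
and U^T v = (3).
Solve U^T U · c = U^T v for the coefficients: c = (1/3). The projection is proj_W(v) = U c.
Check: (v - proj_W(v)) · u_1 = 0  (should be 0).
Result: proj_W(v) = (1, 0, 0, 0).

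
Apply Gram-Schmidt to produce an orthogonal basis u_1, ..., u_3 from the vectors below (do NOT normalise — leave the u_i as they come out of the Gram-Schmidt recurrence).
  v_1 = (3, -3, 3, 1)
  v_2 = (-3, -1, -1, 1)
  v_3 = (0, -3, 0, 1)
Orthogonal basis:
  u_1 = (3, -3, 3, 1)
  u_2 = (-15/7, -13/7, -1/7, 9/7)
  u_3 = (15/34, -21/34, -33/34, -9/34)

Apply the Gram-Schmidt recurrence
  u_1 = v_1
  u_i = v_i − Σ_{j<i} ((v_i · u_j) / (u_j · u_j)) · u_j.

Step by step this gives:
  u_1 = (3, -3, 3, 1)
  u_2 = (-15/7, -13/7, -1/7, 9/7)
  u_3 = (15/34, -21/34, -33/34, -9/34)

Orthogonality check:
  u_2 · u_1 = 0 (should be 0)
  u_3 · u_1 = 0 (should be 0)
  u_3 · u_2 = 0 (should be 0)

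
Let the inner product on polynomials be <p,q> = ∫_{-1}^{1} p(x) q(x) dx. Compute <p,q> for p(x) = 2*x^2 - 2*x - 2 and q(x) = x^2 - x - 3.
<p,q> = 44/5

Expand the product: p(x)·q(x) = 2*x^4 - 4*x^3 - 6*x^2 + 8*x + 6.
∫_{-1}^{1} of each monomial x^k gives [2/(k+1) if k even, 0 if k odd]. Integrating term-by-term (or equivalently evaluating the antiderivative F(x) = 2*x^5/5 - x^4 - 2*x^3 + 4*x^2 + 6*x at the endpoints):
  F(1) − F(−1) = 37/5 − (-7/5) = 44/5.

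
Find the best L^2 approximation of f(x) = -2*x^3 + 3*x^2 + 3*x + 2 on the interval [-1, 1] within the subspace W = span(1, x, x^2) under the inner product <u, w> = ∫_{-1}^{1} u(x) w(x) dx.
g(x) = 3*x^2 + 9*x/5 + 2

The best approximation g ∈ W is the orthogonal projection of f onto W. Writing g = a_0 + a_1 x + a_2 x^2, the coefficients solve the normal equations G · a = b where
  G_{ij} = <φ_i, φ_j> and b_i = <f, φ_i>, with φ_0 = 1, φ_1 = x, φ_2 = x^2.
G =
  [2, 0, 2/3]
  [0, 2/3, 0]
  [2/3, 0, 2/5],
b = (6, 6/5, 38/15).
Solving gives a_0 = 2, a_1 = 9/5, a_2 = 3, so
  g(x) = 3*x^2 + 9*x/5 + 2.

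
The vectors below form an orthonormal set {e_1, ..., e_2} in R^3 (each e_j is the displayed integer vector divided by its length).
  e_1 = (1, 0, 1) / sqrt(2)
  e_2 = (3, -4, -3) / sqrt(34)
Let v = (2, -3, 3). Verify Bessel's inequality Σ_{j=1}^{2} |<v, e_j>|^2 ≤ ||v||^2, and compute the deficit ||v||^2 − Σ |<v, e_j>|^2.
Σ |<v, e_j>|^2 = 253/17; ||v||^2 = 22; deficit = 121/17

Write each e_j = u_j / sqrt(<u_j, u_j>) where u_j is the displayed integer vector. Then <v, e_j> = <v, u_j> / sqrt(<u_j, u_j>), so |<v, e_j>|^2 = <v, u_j>^2 / <u_j, u_j>.
Coefficients: <v, e_1> = 5/sqrt(2), <v, e_2> = 9/sqrt(34).
Square and sum: Σ |<v, e_j>|^2 = 253/17.
Compute ||v||^2 = v·v = 22.
Deficit = 22 − 253/17 = 121/17 ≥ 0, confirming Bessel's inequality. (The deficit equals ||v − Σ <v,e_j> e_j||^2, the squared distance from v to span{e_j}.)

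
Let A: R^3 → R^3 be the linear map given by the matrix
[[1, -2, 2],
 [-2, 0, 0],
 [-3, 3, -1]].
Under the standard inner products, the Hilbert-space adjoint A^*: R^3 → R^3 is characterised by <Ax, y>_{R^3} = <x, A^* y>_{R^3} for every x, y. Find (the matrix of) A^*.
A^* = A^T =
[[1, -2, -3],
 [-2, 0, 3],
 [2, 0, -1]]

For real matrices with standard dot products, the defining identity <Ax, y> = <x, A^* y> gives (Ax)^T y = x^T (A^*) y, i.e. x^T A^T y = x^T (A^*) y. Since this holds for all x, y, we must have A^* = A^T. Therefore
A^* =
[[1, -2, -3],
 [-2, 0, 3],
 [2, 0, -1]].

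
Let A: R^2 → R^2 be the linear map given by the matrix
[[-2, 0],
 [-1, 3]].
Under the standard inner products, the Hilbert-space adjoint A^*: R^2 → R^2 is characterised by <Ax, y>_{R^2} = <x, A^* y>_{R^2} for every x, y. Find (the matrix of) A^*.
A^* = A^T =
[[-2, -1],
 [0, 3]]

For real matrices with standard dot products, the defining identity <Ax, y> = <x, A^* y> gives (Ax)^T y = x^T (A^*) y, i.e. x^T A^T y = x^T (A^*) y. Since this holds for all x, y, we must have A^* = A^T. Therefore
A^* =
[[-2, -1],
 [0, 3]].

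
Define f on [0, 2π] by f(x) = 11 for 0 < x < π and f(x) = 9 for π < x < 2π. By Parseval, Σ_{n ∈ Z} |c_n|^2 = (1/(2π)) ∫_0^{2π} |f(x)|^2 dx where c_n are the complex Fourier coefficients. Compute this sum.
Σ |c_n|^2 = 101

Parseval equates the L^2 energy of f (normalised by 1/(2π)) with the ℓ^2 sum of its Fourier coefficients: (1/(2π)) ∫_0^{2π} |f|^2 = Σ |c_n|^2.
Compute the left side: (1/(2π)) [∫_0^π 11^2 dx + ∫_π^{2π} 9^2 dx] = (1/(2π)) · (121π + 81π) = (121 + 81)/2 = 101.
So Σ_{n ∈ Z} |c_n|^2 = 101.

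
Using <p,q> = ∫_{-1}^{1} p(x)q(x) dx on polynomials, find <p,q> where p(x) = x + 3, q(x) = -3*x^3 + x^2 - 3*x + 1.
<p,q> = 24/5

Expand the product: p(x)·q(x) = -3*x^4 - 8*x^3 - 8*x + 3.
∫_{-1}^{1} of each monomial x^k gives [2/(k+1) if k even, 0 if k odd]. Integrating term-by-term (or equivalently evaluating the antiderivative F(x) = -3*x^5/5 - 2*x^4 - 4*x^2 + 3*x at the endpoints):
  F(1) − F(−1) = -18/5 − (-42/5) = 24/5.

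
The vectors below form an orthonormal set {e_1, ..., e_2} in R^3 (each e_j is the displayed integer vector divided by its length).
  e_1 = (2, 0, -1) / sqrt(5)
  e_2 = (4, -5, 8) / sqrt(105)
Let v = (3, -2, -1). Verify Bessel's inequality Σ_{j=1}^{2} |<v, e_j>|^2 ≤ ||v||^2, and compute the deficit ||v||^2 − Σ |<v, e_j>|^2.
Σ |<v, e_j>|^2 = 35/3; ||v||^2 = 14; deficit = 7/3

Write each e_j = u_j / sqrt(<u_j, u_j>) where u_j is the displayed integer vector. Then <v, e_j> = <v, u_j> / sqrt(<u_j, u_j>), so |<v, e_j>|^2 = <v, u_j>^2 / <u_j, u_j>.
Coefficients: <v, e_1> = 7/sqrt(5), <v, e_2> = 14/sqrt(105).
Square and sum: Σ |<v, e_j>|^2 = 35/3.
Compute ||v||^2 = v·v = 14.
Deficit = 14 − 35/3 = 7/3 ≥ 0, confirming Bessel's inequality. (The deficit equals ||v − Σ <v,e_j> e_j||^2, the squared distance from v to span{e_j}.)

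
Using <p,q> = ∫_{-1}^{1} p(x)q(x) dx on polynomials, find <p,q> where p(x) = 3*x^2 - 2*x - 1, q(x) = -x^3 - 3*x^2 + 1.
<p,q> = -4/5

Expand the product: p(x)·q(x) = -3*x^5 - 7*x^4 + 7*x^3 + 6*x^2 - 2*x - 1.
∫_{-1}^{1} of each monomial x^k gives [2/(k+1) if k even, 0 if k odd]. Integrating term-by-term (or equivalently evaluating the antiderivative F(x) = -x^6/2 - 7*x^5/5 + 7*x^4/4 + 2*x^3 - x^2 - x at the endpoints):
  F(1) − F(−1) = -3/20 − (13/20) = -4/5.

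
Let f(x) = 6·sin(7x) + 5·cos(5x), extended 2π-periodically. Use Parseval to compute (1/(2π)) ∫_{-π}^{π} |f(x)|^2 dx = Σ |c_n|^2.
Σ |c_n|^2 = 61/2

Expand |f|^2 and use orthogonality of {sin(nx), cos(mx)} on [-π, π]:
  ∫_{-π}^{π} sin(nx)^2 dx = π, ∫ cos(mx)^2 dx = π, and cross terms integrate to 0.
So ∫_{-π}^{π} f(x)^2 dx = 6^2 · π + 5^2 · π = (36 + 25)π.
Divide by 2π: (36 + 25)/2 = 61/2.
By Parseval, this equals Σ |c_n|^2.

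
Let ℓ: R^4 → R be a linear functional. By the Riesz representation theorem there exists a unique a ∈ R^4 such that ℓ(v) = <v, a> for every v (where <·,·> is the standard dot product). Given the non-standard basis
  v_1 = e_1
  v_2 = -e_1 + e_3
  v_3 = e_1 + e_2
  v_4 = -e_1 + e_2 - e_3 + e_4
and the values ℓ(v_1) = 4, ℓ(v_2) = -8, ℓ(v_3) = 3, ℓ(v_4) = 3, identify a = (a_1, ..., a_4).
a = (4, -1, -4, 4)

Write a = (a_1, ..., a_4) in the standard basis. For each basis vector v_i, ℓ(v_i) = <v_i, a> is a linear equation in the a_j's. Collect the n equations into a matrix system V a = ℓ, where row i of V is v_i (expressed in the standard basis). Since V is invertible (lower-triangular with 1s on the diagonal, up to permutation), solve by back-substitution:
  V =
[[1, 0, 0, 0],
 [-1, 0, 1, 0],
 [1, 1, 0, 0],
 [-1, 1, -1, 1]]
  V a = (4, -8, 3, 3)
Solving gives a = (4, -1, -4, 4).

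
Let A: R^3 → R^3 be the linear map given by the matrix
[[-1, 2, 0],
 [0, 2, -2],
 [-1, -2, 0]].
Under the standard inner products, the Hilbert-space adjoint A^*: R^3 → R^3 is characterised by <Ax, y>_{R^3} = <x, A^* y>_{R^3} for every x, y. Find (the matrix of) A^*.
A^* = A^T =
[[-1, 0, -1],
 [2, 2, -2],
 [0, -2, 0]]

For real matrices with standard dot products, the defining identity <Ax, y> = <x, A^* y> gives (Ax)^T y = x^T (A^*) y, i.e. x^T A^T y = x^T (A^*) y. Since this holds for all x, y, we must have A^* = A^T. Therefore
A^* =
[[-1, 0, -1],
 [2, 2, -2],
 [0, -2, 0]].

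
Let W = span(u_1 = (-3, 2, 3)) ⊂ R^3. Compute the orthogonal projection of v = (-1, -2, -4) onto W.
proj_W(v) = (39/22, -13/11, -39/22)

Set up U = [u_1 | ... | u_1] ∈ R^(3×1). The projector onto W = col(U) is P = U (U^T U)^(-1) U^T.
Compute U^T U =
  [22],
and U^T v = (-13).
Solve U^T U · c = U^T v for the coefficients: c = (-13/22). The projection is proj_W(v) = U c.
Check: (v - proj_W(v)) · u_1 = 0  (should be 0).
Result: proj_W(v) = (39/22, -13/11, -39/22).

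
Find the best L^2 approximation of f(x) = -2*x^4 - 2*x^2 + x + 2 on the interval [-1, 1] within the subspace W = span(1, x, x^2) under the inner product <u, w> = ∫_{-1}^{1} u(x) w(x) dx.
g(x) = -26*x^2/7 + x + 76/35

The best approximation g ∈ W is the orthogonal projection of f onto W. Writing g = a_0 + a_1 x + a_2 x^2, the coefficients solve the normal equations G · a = b where
  G_{ij} = <φ_i, φ_j> and b_i = <f, φ_i>, with φ_0 = 1, φ_1 = x, φ_2 = x^2.
G =
  [2, 0, 2/3]
  [0, 2/3, 0]
  [2/3, 0, 2/5],
b = (28/15, 2/3, -4/105).
Solving gives a_0 = 76/35, a_1 = 1, a_2 = -26/7, so
  g(x) = -26*x^2/7 + x + 76/35.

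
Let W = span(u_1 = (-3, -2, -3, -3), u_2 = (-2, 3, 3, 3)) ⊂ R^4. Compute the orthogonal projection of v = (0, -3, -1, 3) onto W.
proj_W(v) = (348/637, -171/637, -9/49, -9/49)

Set up U = [u_1 | ... | u_2] ∈ R^(4×2). The projector onto W = col(U) is P = U (U^T U)^(-1) U^T.
Compute U^T U =
  [31, -18]
  [-18, 31],
and U^T v = (0, -3).
Solve U^T U · c = U^T v for the coefficients: c = (-54/637, -93/637). The projection is proj_W(v) = U c.
Check: (v - proj_W(v)) · u_1 = 0  (should be 0).
Check: (v - proj_W(v)) · u_2 = 0  (should be 0).
Result: proj_W(v) = (348/637, -171/637, -9/49, -9/49).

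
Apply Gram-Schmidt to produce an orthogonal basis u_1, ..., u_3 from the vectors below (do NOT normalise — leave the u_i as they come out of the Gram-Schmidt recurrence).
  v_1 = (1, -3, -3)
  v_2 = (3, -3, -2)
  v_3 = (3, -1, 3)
Orthogonal basis:
  u_1 = (1, -3, -3)
  u_2 = (39/19, -3/19, 16/19)
  u_3 = (-24/47, -56/47, 48/47)

Apply the Gram-Schmidt recurrence
  u_1 = v_1
  u_i = v_i − Σ_{j<i} ((v_i · u_j) / (u_j · u_j)) · u_j.

Step by step this gives:
  u_1 = (1, -3, -3)
  u_2 = (39/19, -3/19, 16/19)
  u_3 = (-24/47, -56/47, 48/47)

Orthogonality check:
  u_2 · u_1 = 0 (should be 0)
  u_3 · u_1 = 0 (should be 0)
  u_3 · u_2 = 0 (should be 0)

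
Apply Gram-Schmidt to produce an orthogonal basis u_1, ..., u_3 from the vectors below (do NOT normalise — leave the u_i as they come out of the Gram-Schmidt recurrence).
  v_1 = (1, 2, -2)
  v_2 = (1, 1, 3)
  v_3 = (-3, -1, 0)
Orthogonal basis:
  u_1 = (1, 2, -2)
  u_2 = (4/3, 5/3, 7/3)
  u_3 = (-76/45, 19/18, 19/90)

Apply the Gram-Schmidt recurrence
  u_1 = v_1
  u_i = v_i − Σ_{j<i} ((v_i · u_j) / (u_j · u_j)) · u_j.

Step by step this gives:
  u_1 = (1, 2, -2)
  u_2 = (4/3, 5/3, 7/3)
  u_3 = (-76/45, 19/18, 19/90)

Orthogonality check:
  u_2 · u_1 = 0 (should be 0)
  u_3 · u_1 = 0 (should be 0)
  u_3 · u_2 = 0 (should be 0)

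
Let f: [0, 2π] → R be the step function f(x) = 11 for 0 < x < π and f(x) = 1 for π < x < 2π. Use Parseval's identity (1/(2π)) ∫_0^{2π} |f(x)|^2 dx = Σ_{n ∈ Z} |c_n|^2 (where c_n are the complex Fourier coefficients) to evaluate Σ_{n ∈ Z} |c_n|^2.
Σ |c_n|^2 = 61

Parseval equates the L^2 energy of f (normalised by 1/(2π)) with the ℓ^2 sum of its Fourier coefficients: (1/(2π)) ∫_0^{2π} |f|^2 = Σ |c_n|^2.
Compute the left side: (1/(2π)) [∫_0^π 11^2 dx + ∫_π^{2π} 1^2 dx] = (1/(2π)) · (121π + 1π) = (121 + 1)/2 = 61.
So Σ_{n ∈ Z} |c_n|^2 = 61.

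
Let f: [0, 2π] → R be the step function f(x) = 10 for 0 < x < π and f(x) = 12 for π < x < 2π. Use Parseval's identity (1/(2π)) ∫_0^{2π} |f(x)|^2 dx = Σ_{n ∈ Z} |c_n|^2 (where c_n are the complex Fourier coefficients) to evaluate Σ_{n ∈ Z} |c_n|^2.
Σ |c_n|^2 = 122

Parseval equates the L^2 energy of f (normalised by 1/(2π)) with the ℓ^2 sum of its Fourier coefficients: (1/(2π)) ∫_0^{2π} |f|^2 = Σ |c_n|^2.
Compute the left side: (1/(2π)) [∫_0^π 10^2 dx + ∫_π^{2π} 12^2 dx] = (1/(2π)) · (100π + 144π) = (100 + 144)/2 = 122.
So Σ_{n ∈ Z} |c_n|^2 = 122.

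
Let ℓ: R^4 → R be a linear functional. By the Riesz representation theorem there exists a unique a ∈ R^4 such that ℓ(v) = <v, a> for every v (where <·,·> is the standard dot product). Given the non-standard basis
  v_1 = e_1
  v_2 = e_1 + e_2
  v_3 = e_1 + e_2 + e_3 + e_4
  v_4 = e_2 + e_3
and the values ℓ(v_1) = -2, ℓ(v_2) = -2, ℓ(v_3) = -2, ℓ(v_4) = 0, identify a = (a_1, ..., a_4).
a = (-2, 0, 0, 0)

Write a = (a_1, ..., a_4) in the standard basis. For each basis vector v_i, ℓ(v_i) = <v_i, a> is a linear equation in the a_j's. Collect the n equations into a matrix system V a = ℓ, where row i of V is v_i (expressed in the standard basis). Since V is invertible (lower-triangular with 1s on the diagonal, up to permutation), solve by back-substitution:
  V =
[[1, 0, 0, 0],
 [1, 1, 0, 0],
 [1, 1, 1, 1],
 [0, 1, 1, 0]]
  V a = (-2, -2, -2, 0)
Solving gives a = (-2, 0, 0, 0).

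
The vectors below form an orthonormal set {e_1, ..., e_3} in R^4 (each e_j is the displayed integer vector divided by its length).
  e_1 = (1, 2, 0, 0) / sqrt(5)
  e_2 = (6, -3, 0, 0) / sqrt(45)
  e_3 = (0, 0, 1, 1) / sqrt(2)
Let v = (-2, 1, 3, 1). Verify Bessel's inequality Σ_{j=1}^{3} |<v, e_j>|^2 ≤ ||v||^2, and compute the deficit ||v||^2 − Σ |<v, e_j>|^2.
Σ |<v, e_j>|^2 = 13; ||v||^2 = 15; deficit = 2

Write each e_j = u_j / sqrt(<u_j, u_j>) where u_j is the displayed integer vector. Then <v, e_j> = <v, u_j> / sqrt(<u_j, u_j>), so |<v, e_j>|^2 = <v, u_j>^2 / <u_j, u_j>.
Coefficients: <v, e_1> = 0/sqrt(5), <v, e_2> = -15/sqrt(45), <v, e_3> = 4/sqrt(2).
Square and sum: Σ |<v, e_j>|^2 = 13.
Compute ||v||^2 = v·v = 15.
Deficit = 15 − 13 = 2 ≥ 0, confirming Bessel's inequality. (The deficit equals ||v − Σ <v,e_j> e_j||^2, the squared distance from v to span{e_j}.)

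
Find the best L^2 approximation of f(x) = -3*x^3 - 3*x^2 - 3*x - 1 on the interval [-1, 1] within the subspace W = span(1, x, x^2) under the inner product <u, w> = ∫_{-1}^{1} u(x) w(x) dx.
g(x) = -3*x^2 - 24*x/5 - 1

The best approximation g ∈ W is the orthogonal projection of f onto W. Writing g = a_0 + a_1 x + a_2 x^2, the coefficients solve the normal equations G · a = b where
  G_{ij} = <φ_i, φ_j> and b_i = <f, φ_i>, with φ_0 = 1, φ_1 = x, φ_2 = x^2.
G =
  [2, 0, 2/3]
  [0, 2/3, 0]
  [2/3, 0, 2/5],
b = (-4, -16/5, -28/15).
Solving gives a_0 = -1, a_1 = -24/5, a_2 = -3, so
  g(x) = -3*x^2 - 24*x/5 - 1.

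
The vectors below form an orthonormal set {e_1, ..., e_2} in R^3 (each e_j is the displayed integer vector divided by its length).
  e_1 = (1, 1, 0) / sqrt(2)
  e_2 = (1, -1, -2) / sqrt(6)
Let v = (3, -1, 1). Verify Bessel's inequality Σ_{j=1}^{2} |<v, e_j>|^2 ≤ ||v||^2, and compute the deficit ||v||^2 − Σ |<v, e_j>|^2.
Σ |<v, e_j>|^2 = 8/3; ||v||^2 = 11; deficit = 25/3

Write each e_j = u_j / sqrt(<u_j, u_j>) where u_j is the displayed integer vector. Then <v, e_j> = <v, u_j> / sqrt(<u_j, u_j>), so |<v, e_j>|^2 = <v, u_j>^2 / <u_j, u_j>.
Coefficients: <v, e_1> = 2/sqrt(2), <v, e_2> = 2/sqrt(6).
Square and sum: Σ |<v, e_j>|^2 = 8/3.
Compute ||v||^2 = v·v = 11.
Deficit = 11 − 8/3 = 25/3 ≥ 0, confirming Bessel's inequality. (The deficit equals ||v − Σ <v,e_j> e_j||^2, the squared distance from v to span{e_j}.)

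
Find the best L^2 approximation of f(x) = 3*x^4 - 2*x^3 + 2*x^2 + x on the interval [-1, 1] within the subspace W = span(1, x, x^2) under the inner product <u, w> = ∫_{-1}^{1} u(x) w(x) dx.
g(x) = 32*x^2/7 - x/5 - 9/35

The best approximation g ∈ W is the orthogonal projection of f onto W. Writing g = a_0 + a_1 x + a_2 x^2, the coefficients solve the normal equations G · a = b where
  G_{ij} = <φ_i, φ_j> and b_i = <f, φ_i>, with φ_0 = 1, φ_1 = x, φ_2 = x^2.
G =
  [2, 0, 2/3]
  [0, 2/3, 0]
  [2/3, 0, 2/5],
b = (38/15, -2/15, 58/35).
Solving gives a_0 = -9/35, a_1 = -1/5, a_2 = 32/7, so
  g(x) = 32*x^2/7 - x/5 - 9/35.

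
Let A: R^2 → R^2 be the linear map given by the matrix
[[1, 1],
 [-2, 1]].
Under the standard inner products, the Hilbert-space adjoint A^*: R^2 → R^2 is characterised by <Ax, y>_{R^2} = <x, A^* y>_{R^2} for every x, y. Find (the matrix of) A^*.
A^* = A^T =
[[1, -2],
 [1, 1]]

For real matrices with standard dot products, the defining identity <Ax, y> = <x, A^* y> gives (Ax)^T y = x^T (A^*) y, i.e. x^T A^T y = x^T (A^*) y. Since this holds for all x, y, we must have A^* = A^T. Therefore
A^* =
[[1, -2],
 [1, 1]].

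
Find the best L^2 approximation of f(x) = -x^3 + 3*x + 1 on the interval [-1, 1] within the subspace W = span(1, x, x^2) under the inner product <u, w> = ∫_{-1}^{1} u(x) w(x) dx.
g(x) = 12*x/5 + 1

The best approximation g ∈ W is the orthogonal projection of f onto W. Writing g = a_0 + a_1 x + a_2 x^2, the coefficients solve the normal equations G · a = b where
  G_{ij} = <φ_i, φ_j> and b_i = <f, φ_i>, with φ_0 = 1, φ_1 = x, φ_2 = x^2.
G =
  [2, 0, 2/3]
  [0, 2/3, 0]
  [2/3, 0, 2/5],
b = (2, 8/5, 2/3).
Solving gives a_0 = 1, a_1 = 12/5, a_2 = 0, so
  g(x) = 12*x/5 + 1.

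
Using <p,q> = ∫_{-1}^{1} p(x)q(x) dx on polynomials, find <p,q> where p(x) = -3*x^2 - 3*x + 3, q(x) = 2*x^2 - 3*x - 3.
<p,q> = -22/5

Expand the product: p(x)·q(x) = -6*x^4 + 3*x^3 + 24*x^2 - 9.
∫_{-1}^{1} of each monomial x^k gives [2/(k+1) if k even, 0 if k odd]. Integrating term-by-term (or equivalently evaluating the antiderivative F(x) = -6*x^5/5 + 3*x^4/4 + 8*x^3 - 9*x at the endpoints):
  F(1) − F(−1) = -29/20 − (59/20) = -22/5.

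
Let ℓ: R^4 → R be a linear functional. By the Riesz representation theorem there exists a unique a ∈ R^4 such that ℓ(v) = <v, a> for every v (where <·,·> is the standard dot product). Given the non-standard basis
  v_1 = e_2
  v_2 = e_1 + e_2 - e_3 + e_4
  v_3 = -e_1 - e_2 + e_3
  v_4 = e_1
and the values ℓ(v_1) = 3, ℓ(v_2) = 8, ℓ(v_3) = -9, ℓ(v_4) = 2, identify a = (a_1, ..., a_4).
a = (2, 3, -4, -1)

Write a = (a_1, ..., a_4) in the standard basis. For each basis vector v_i, ℓ(v_i) = <v_i, a> is a linear equation in the a_j's. Collect the n equations into a matrix system V a = ℓ, where row i of V is v_i (expressed in the standard basis). Since V is invertible (lower-triangular with 1s on the diagonal, up to permutation), solve by back-substitution:
  V =
[[0, 1, 0, 0],
 [1, 1, -1, 1],
 [-1, -1, 1, 0],
 [1, 0, 0, 0]]
  V a = (3, 8, -9, 2)
Solving gives a = (2, 3, -4, -1).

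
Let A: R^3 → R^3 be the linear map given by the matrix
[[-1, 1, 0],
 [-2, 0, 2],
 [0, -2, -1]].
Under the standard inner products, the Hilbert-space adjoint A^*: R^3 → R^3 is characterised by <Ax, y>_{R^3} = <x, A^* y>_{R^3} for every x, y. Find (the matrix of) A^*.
A^* = A^T =
[[-1, -2, 0],
 [1, 0, -2],
 [0, 2, -1]]

For real matrices with standard dot products, the defining identity <Ax, y> = <x, A^* y> gives (Ax)^T y = x^T (A^*) y, i.e. x^T A^T y = x^T (A^*) y. Since this holds for all x, y, we must have A^* = A^T. Therefore
A^* =
[[-1, -2, 0],
 [1, 0, -2],
 [0, 2, -1]].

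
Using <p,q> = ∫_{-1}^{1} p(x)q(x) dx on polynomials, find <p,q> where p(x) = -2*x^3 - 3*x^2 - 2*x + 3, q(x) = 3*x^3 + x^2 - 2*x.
<p,q> = 20/21

Expand the product: p(x)·q(x) = -6*x^6 - 11*x^5 - 5*x^4 + 13*x^3 + 7*x^2 - 6*x.
∫_{-1}^{1} of each monomial x^k gives [2/(k+1) if k even, 0 if k odd]. Integrating term-by-term (or equivalently evaluating the antiderivative F(x) = -6*x^7/7 - 11*x^6/6 - x^5 + 13*x^4/4 + 7*x^3/3 - 3*x^2 at the endpoints):
  F(1) − F(−1) = -31/28 − (-173/84) = 20/21.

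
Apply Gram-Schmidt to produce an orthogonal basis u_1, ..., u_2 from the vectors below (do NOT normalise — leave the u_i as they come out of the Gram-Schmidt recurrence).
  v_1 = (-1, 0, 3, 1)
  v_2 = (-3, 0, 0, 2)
Orthogonal basis:
  u_1 = (-1, 0, 3, 1)
  u_2 = (-28/11, 0, -15/11, 17/11)

Apply the Gram-Schmidt recurrence
  u_1 = v_1
  u_i = v_i − Σ_{j<i} ((v_i · u_j) / (u_j · u_j)) · u_j.

Step by step this gives:
  u_1 = (-1, 0, 3, 1)
  u_2 = (-28/11, 0, -15/11, 17/11)

Orthogonality check:
  u_2 · u_1 = 0 (should be 0)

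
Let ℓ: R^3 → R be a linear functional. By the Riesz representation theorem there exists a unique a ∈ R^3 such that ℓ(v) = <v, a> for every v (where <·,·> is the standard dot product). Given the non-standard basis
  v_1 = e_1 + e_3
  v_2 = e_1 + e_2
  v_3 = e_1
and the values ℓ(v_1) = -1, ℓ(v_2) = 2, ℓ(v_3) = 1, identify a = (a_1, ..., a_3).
a = (1, 1, -2)

Write a = (a_1, ..., a_3) in the standard basis. For each basis vector v_i, ℓ(v_i) = <v_i, a> is a linear equation in the a_j's. Collect the n equations into a matrix system V a = ℓ, where row i of V is v_i (expressed in the standard basis). Since V is invertible (lower-triangular with 1s on the diagonal, up to permutation), solve by back-substitution:
  V =
[[1, 0, 1],
 [1, 1, 0],
 [1, 0, 0]]
  V a = (-1, 2, 1)
Solving gives a = (1, 1, -2).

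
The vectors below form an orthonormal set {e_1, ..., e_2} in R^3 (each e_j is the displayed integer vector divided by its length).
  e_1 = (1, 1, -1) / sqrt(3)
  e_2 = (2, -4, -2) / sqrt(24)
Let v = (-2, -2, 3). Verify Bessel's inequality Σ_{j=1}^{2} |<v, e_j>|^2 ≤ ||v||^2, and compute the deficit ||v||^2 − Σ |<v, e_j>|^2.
Σ |<v, e_j>|^2 = 33/2; ||v||^2 = 17; deficit = 1/2

Write each e_j = u_j / sqrt(<u_j, u_j>) where u_j is the displayed integer vector. Then <v, e_j> = <v, u_j> / sqrt(<u_j, u_j>), so |<v, e_j>|^2 = <v, u_j>^2 / <u_j, u_j>.
Coefficients: <v, e_1> = -7/sqrt(3), <v, e_2> = -2/sqrt(24).
Square and sum: Σ |<v, e_j>|^2 = 33/2.
Compute ||v||^2 = v·v = 17.
Deficit = 17 − 33/2 = 1/2 ≥ 0, confirming Bessel's inequality. (The deficit equals ||v − Σ <v,e_j> e_j||^2, the squared distance from v to span{e_j}.)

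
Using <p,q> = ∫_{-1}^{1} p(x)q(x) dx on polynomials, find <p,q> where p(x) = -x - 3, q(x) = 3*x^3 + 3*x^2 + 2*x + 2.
<p,q> = -308/15

Expand the product: p(x)·q(x) = -3*x^4 - 12*x^3 - 11*x^2 - 8*x - 6.
∫_{-1}^{1} of each monomial x^k gives [2/(k+1) if k even, 0 if k odd]. Integrating term-by-term (or equivalently evaluating the antiderivative F(x) = -3*x^5/5 - 3*x^4 - 11*x^3/3 - 4*x^2 - 6*x at the endpoints):
  F(1) − F(−1) = -259/15 − (49/15) = -308/15.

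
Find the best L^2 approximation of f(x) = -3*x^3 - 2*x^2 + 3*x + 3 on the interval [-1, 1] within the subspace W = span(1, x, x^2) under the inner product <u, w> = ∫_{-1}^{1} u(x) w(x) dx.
g(x) = -2*x^2 + 6*x/5 + 3

The best approximation g ∈ W is the orthogonal projection of f onto W. Writing g = a_0 + a_1 x + a_2 x^2, the coefficients solve the normal equations G · a = b where
  G_{ij} = <φ_i, φ_j> and b_i = <f, φ_i>, with φ_0 = 1, φ_1 = x, φ_2 = x^2.
G =
  [2, 0, 2/3]
  [0, 2/3, 0]
  [2/3, 0, 2/5],
b = (14/3, 4/5, 6/5).
Solving gives a_0 = 3, a_1 = 6/5, a_2 = -2, so
  g(x) = -2*x^2 + 6*x/5 + 3.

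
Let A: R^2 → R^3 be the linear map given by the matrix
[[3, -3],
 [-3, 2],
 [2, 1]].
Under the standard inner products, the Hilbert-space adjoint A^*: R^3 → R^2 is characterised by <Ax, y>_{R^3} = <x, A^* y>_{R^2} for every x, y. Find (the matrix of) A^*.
A^* = A^T =
[[3, -3, 2],
 [-3, 2, 1]]

For real matrices with standard dot products, the defining identity <Ax, y> = <x, A^* y> gives (Ax)^T y = x^T (A^*) y, i.e. x^T A^T y = x^T (A^*) y. Since this holds for all x, y, we must have A^* = A^T. Therefore
A^* =
[[3, -3, 2],
 [-3, 2, 1]].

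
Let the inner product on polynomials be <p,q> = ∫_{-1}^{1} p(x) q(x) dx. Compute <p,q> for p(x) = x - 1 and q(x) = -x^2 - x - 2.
<p,q> = 4

Expand the product: p(x)·q(x) = -x^3 - x + 2.
∫_{-1}^{1} of each monomial x^k gives [2/(k+1) if k even, 0 if k odd]. Integrating term-by-term (or equivalently evaluating the antiderivative F(x) = -x^4/4 - x^2/2 + 2*x at the endpoints):
  F(1) − F(−1) = 5/4 − (-11/4) = 4.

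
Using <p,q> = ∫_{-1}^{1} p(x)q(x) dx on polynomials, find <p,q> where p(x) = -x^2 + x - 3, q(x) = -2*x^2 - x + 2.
<p,q> = -46/5

Expand the product: p(x)·q(x) = 2*x^4 - x^3 + 3*x^2 + 5*x - 6.
∫_{-1}^{1} of each monomial x^k gives [2/(k+1) if k even, 0 if k odd]. Integrating term-by-term (or equivalently evaluating the antiderivative F(x) = 2*x^5/5 - x^4/4 + x^3 + 5*x^2/2 - 6*x at the endpoints):
  F(1) − F(−1) = -47/20 − (137/20) = -46/5.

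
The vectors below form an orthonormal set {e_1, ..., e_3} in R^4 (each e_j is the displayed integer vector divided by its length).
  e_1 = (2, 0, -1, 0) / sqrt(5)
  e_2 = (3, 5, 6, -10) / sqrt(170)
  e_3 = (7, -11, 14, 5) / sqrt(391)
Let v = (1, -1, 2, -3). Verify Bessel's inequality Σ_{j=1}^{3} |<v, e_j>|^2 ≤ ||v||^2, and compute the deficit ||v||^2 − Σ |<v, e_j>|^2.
Σ |<v, e_j>|^2 = 273/23; ||v||^2 = 15; deficit = 72/23

Write each e_j = u_j / sqrt(<u_j, u_j>) where u_j is the displayed integer vector. Then <v, e_j> = <v, u_j> / sqrt(<u_j, u_j>), so |<v, e_j>|^2 = <v, u_j>^2 / <u_j, u_j>.
Coefficients: <v, e_1> = 0/sqrt(5), <v, e_2> = 40/sqrt(170), <v, e_3> = 31/sqrt(391).
Square and sum: Σ |<v, e_j>|^2 = 273/23.
Compute ||v||^2 = v·v = 15.
Deficit = 15 − 273/23 = 72/23 ≥ 0, confirming Bessel's inequality. (The deficit equals ||v − Σ <v,e_j> e_j||^2, the squared distance from v to span{e_j}.)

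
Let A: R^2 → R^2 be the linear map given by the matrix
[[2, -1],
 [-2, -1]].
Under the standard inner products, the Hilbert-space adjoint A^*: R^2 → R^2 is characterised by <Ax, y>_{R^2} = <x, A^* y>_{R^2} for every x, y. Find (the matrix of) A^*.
A^* = A^T =
[[2, -2],
 [-1, -1]]

For real matrices with standard dot products, the defining identity <Ax, y> = <x, A^* y> gives (Ax)^T y = x^T (A^*) y, i.e. x^T A^T y = x^T (A^*) y. Since this holds for all x, y, we must have A^* = A^T. Therefore
A^* =
[[2, -2],
 [-1, -1]].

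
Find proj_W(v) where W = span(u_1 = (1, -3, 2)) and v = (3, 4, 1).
proj_W(v) = (-1/2, 3/2, -1)

Set up U = [u_1 | ... | u_1] ∈ R^(3×1). The projector onto W = col(U) is P = U (U^T U)^(-1) U^T.
Compute U^T U =
  [14],
and U^T v = (-7).
Solve U^T U · c = U^T v for the coefficients: c = (-1/2). The projection is proj_W(v) = U c.
Check: (v - proj_W(v)) · u_1 = 0  (should be 0).
Result: proj_W(v) = (-1/2, 3/2, -1).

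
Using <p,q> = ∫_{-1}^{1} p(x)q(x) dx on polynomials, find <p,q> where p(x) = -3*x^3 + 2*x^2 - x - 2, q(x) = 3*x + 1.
<p,q> = -124/15

Expand the product: p(x)·q(x) = -9*x^4 + 3*x^3 - x^2 - 7*x - 2.
∫_{-1}^{1} of each monomial x^k gives [2/(k+1) if k even, 0 if k odd]. Integrating term-by-term (or equivalently evaluating the antiderivative F(x) = -9*x^5/5 + 3*x^4/4 - x^3/3 - 7*x^2/2 - 2*x at the endpoints):
  F(1) − F(−1) = -413/60 − (83/60) = -124/15.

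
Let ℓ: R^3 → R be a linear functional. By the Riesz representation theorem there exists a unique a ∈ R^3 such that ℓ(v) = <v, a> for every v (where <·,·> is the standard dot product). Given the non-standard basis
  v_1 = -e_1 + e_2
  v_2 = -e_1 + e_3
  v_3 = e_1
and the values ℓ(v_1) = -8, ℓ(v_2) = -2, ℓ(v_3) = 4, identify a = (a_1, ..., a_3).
a = (4, -4, 2)

Write a = (a_1, ..., a_3) in the standard basis. For each basis vector v_i, ℓ(v_i) = <v_i, a> is a linear equation in the a_j's. Collect the n equations into a matrix system V a = ℓ, where row i of V is v_i (expressed in the standard basis). Since V is invertible (lower-triangular with 1s on the diagonal, up to permutation), solve by back-substitution:
  V =
[[-1, 1, 0],
 [-1, 0, 1],
 [1, 0, 0]]
  V a = (-8, -2, 4)
Solving gives a = (4, -4, 2).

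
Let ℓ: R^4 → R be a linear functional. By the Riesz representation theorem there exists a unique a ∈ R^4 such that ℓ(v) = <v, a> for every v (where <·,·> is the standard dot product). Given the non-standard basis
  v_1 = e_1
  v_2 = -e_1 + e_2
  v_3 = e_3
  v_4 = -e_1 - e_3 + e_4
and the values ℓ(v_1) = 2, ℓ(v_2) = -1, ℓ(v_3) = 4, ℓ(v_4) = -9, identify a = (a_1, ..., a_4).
a = (2, 1, 4, -3)

Write a = (a_1, ..., a_4) in the standard basis. For each basis vector v_i, ℓ(v_i) = <v_i, a> is a linear equation in the a_j's. Collect the n equations into a matrix system V a = ℓ, where row i of V is v_i (expressed in the standard basis). Since V is invertible (lower-triangular with 1s on the diagonal, up to permutation), solve by back-substitution:
  V =
[[1, 0, 0, 0],
 [-1, 1, 0, 0],
 [0, 0, 1, 0],
 [-1, 0, -1, 1]]
  V a = (2, -1, 4, -9)
Solving gives a = (2, 1, 4, -3).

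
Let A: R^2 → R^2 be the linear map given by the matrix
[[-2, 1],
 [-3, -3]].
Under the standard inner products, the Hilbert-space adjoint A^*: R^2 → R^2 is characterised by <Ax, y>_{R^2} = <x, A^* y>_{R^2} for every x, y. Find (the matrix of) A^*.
A^* = A^T =
[[-2, -3],
 [1, -3]]

For real matrices with standard dot products, the defining identity <Ax, y> = <x, A^* y> gives (Ax)^T y = x^T (A^*) y, i.e. x^T A^T y = x^T (A^*) y. Since this holds for all x, y, we must have A^* = A^T. Therefore
A^* =
[[-2, -3],
 [1, -3]].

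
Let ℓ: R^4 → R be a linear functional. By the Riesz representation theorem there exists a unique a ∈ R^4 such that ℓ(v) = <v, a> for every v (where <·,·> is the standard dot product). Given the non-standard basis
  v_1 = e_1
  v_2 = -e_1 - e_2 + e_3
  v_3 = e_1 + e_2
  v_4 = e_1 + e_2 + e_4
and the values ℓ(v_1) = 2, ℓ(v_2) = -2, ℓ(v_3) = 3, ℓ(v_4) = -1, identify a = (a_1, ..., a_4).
a = (2, 1, 1, -4)

Write a = (a_1, ..., a_4) in the standard basis. For each basis vector v_i, ℓ(v_i) = <v_i, a> is a linear equation in the a_j's. Collect the n equations into a matrix system V a = ℓ, where row i of V is v_i (expressed in the standard basis). Since V is invertible (lower-triangular with 1s on the diagonal, up to permutation), solve by back-substitution:
  V =
[[1, 0, 0, 0],
 [-1, -1, 1, 0],
 [1, 1, 0, 0],
 [1, 1, 0, 1]]
  V a = (2, -2, 3, -1)
Solving gives a = (2, 1, 1, -4).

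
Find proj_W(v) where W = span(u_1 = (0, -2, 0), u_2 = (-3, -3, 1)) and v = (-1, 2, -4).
proj_W(v) = (3/10, 2, -1/10)

Set up U = [u_1 | ... | u_2] ∈ R^(3×2). The projector onto W = col(U) is P = U (U^T U)^(-1) U^T.
Compute U^T U =
  [4, 6]
  [6, 19],
and U^T v = (-4, -7).
Solve U^T U · c = U^T v for the coefficients: c = (-17/20, -1/10). The projection is proj_W(v) = U c.
Check: (v - proj_W(v)) · u_1 = 0  (should be 0).
Check: (v - proj_W(v)) · u_2 = 0  (should be 0).
Result: proj_W(v) = (3/10, 2, -1/10).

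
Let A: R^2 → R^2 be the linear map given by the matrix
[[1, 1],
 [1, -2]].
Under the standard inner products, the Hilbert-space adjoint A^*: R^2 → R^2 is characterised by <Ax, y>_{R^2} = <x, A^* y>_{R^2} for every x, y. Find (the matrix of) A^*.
A^* = A^T =
[[1, 1],
 [1, -2]]

For real matrices with standard dot products, the defining identity <Ax, y> = <x, A^* y> gives (Ax)^T y = x^T (A^*) y, i.e. x^T A^T y = x^T (A^*) y. Since this holds for all x, y, we must have A^* = A^T. Therefore
A^* =
[[1, 1],
 [1, -2]].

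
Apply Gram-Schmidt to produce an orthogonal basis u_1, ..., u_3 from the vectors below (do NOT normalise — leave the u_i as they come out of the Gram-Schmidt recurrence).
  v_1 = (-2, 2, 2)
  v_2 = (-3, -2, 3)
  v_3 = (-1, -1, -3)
Orthogonal basis:
  u_1 = (-2, 2, 2)
  u_2 = (-5/3, -10/3, 5/3)
  u_3 = (-2, 0, -2)

Apply the Gram-Schmidt recurrence
  u_1 = v_1
  u_i = v_i − Σ_{j<i} ((v_i · u_j) / (u_j · u_j)) · u_j.

Step by step this gives:
  u_1 = (-2, 2, 2)
  u_2 = (-5/3, -10/3, 5/3)
  u_3 = (-2, 0, -2)

Orthogonality check:
  u_2 · u_1 = 0 (should be 0)
  u_3 · u_1 = 0 (should be 0)
  u_3 · u_2 = 0 (should be 0)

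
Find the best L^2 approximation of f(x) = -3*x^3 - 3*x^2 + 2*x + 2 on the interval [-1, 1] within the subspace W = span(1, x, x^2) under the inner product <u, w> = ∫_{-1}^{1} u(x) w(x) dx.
g(x) = -3*x^2 + x/5 + 2

The best approximation g ∈ W is the orthogonal projection of f onto W. Writing g = a_0 + a_1 x + a_2 x^2, the coefficients solve the normal equations G · a = b where
  G_{ij} = <φ_i, φ_j> and b_i = <f, φ_i>, with φ_0 = 1, φ_1 = x, φ_2 = x^2.
G =
  [2, 0, 2/3]
  [0, 2/3, 0]
  [2/3, 0, 2/5],
b = (2, 2/15, 2/15).
Solving gives a_0 = 2, a_1 = 1/5, a_2 = -3, so
  g(x) = -3*x^2 + x/5 + 2.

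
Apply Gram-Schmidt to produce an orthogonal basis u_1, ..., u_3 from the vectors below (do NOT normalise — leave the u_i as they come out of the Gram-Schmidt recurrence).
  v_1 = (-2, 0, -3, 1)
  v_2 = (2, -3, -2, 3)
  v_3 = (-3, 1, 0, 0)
Orthogonal basis:
  u_1 = (-2, 0, -3, 1)
  u_2 = (19/7, -3, -13/14, 37/14)
  u_3 = (-101/113, -43/113, 97/113, 89/113)

Apply the Gram-Schmidt recurrence
  u_1 = v_1
  u_i = v_i − Σ_{j<i} ((v_i · u_j) / (u_j · u_j)) · u_j.

Step by step this gives:
  u_1 = (-2, 0, -3, 1)
  u_2 = (19/7, -3, -13/14, 37/14)
  u_3 = (-101/113, -43/113, 97/113, 89/113)

Orthogonality check:
  u_2 · u_1 = 0 (should be 0)
  u_3 · u_1 = 0 (should be 0)
  u_3 · u_2 = 0 (should be 0)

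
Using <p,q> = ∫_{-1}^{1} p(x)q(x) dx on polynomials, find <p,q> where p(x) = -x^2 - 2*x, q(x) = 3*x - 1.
<p,q> = -10/3

Expand the product: p(x)·q(x) = -3*x^3 - 5*x^2 + 2*x.
∫_{-1}^{1} of each monomial x^k gives [2/(k+1) if k even, 0 if k odd]. Integrating term-by-term (or equivalently evaluating the antiderivative F(x) = -3*x^4/4 - 5*x^3/3 + x^2 at the endpoints):
  F(1) − F(−1) = -17/12 − (23/12) = -10/3.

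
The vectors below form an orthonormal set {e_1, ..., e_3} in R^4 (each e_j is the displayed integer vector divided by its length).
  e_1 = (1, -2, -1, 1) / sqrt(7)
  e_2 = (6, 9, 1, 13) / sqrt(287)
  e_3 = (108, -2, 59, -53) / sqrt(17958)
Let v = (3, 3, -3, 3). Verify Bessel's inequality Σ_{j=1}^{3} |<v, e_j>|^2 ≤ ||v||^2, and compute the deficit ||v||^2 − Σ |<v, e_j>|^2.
Σ |<v, e_j>|^2 = 1764/73; ||v||^2 = 36; deficit = 864/73

Write each e_j = u_j / sqrt(<u_j, u_j>) where u_j is the displayed integer vector. Then <v, e_j> = <v, u_j> / sqrt(<u_j, u_j>), so |<v, e_j>|^2 = <v, u_j>^2 / <u_j, u_j>.
Coefficients: <v, e_1> = 3/sqrt(7), <v, e_2> = 81/sqrt(287), <v, e_3> = -18/sqrt(17958).
Square and sum: Σ |<v, e_j>|^2 = 1764/73.
Compute ||v||^2 = v·v = 36.
Deficit = 36 − 1764/73 = 864/73 ≥ 0, confirming Bessel's inequality. (The deficit equals ||v − Σ <v,e_j> e_j||^2, the squared distance from v to span{e_j}.)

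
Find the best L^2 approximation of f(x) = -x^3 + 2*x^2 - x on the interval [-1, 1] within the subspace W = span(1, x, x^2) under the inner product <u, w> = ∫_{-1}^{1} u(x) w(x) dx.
g(x) = 2*x^2 - 8*x/5

The best approximation g ∈ W is the orthogonal projection of f onto W. Writing g = a_0 + a_1 x + a_2 x^2, the coefficients solve the normal equations G · a = b where
  G_{ij} = <φ_i, φ_j> and b_i = <f, φ_i>, with φ_0 = 1, φ_1 = x, φ_2 = x^2.
G =
  [2, 0, 2/3]
  [0, 2/3, 0]
  [2/3, 0, 2/5],
b = (4/3, -16/15, 4/5).
Solving gives a_0 = 0, a_1 = -8/5, a_2 = 2, so
  g(x) = 2*x^2 - 8*x/5.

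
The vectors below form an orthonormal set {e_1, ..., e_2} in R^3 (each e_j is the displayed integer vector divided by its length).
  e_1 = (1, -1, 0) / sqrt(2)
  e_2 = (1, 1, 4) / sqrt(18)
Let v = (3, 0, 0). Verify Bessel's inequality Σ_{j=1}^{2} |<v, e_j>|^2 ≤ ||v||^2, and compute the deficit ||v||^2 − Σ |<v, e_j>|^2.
Σ |<v, e_j>|^2 = 5; ||v||^2 = 9; deficit = 4

Write each e_j = u_j / sqrt(<u_j, u_j>) where u_j is the displayed integer vector. Then <v, e_j> = <v, u_j> / sqrt(<u_j, u_j>), so |<v, e_j>|^2 = <v, u_j>^2 / <u_j, u_j>.
Coefficients: <v, e_1> = 3/sqrt(2), <v, e_2> = 3/sqrt(18).
Square and sum: Σ |<v, e_j>|^2 = 5.
Compute ||v||^2 = v·v = 9.
Deficit = 9 − 5 = 4 ≥ 0, confirming Bessel's inequality. (The deficit equals ||v − Σ <v,e_j> e_j||^2, the squared distance from v to span{e_j}.)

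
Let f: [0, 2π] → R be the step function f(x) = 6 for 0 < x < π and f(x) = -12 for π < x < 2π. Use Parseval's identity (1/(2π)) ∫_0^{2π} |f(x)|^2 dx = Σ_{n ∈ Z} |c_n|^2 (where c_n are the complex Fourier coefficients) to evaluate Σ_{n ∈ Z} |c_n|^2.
Σ |c_n|^2 = 90

Parseval equates the L^2 energy of f (normalised by 1/(2π)) with the ℓ^2 sum of its Fourier coefficients: (1/(2π)) ∫_0^{2π} |f|^2 = Σ |c_n|^2.
Compute the left side: (1/(2π)) [∫_0^π 6^2 dx + ∫_π^{2π} (-12)^2 dx] = (1/(2π)) · (36π + 144π) = (36 + 144)/2 = 90.
So Σ_{n ∈ Z} |c_n|^2 = 90.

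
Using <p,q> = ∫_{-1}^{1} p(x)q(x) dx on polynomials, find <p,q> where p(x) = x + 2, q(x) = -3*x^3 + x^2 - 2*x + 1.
<p,q> = 14/5

Expand the product: p(x)·q(x) = -3*x^4 - 5*x^3 - 3*x + 2.
∫_{-1}^{1} of each monomial x^k gives [2/(k+1) if k even, 0 if k odd]. Integrating term-by-term (or equivalently evaluating the antiderivative F(x) = -3*x^5/5 - 5*x^4/4 - 3*x^2/2 + 2*x at the endpoints):
  F(1) − F(−1) = -27/20 − (-83/20) = 14/5.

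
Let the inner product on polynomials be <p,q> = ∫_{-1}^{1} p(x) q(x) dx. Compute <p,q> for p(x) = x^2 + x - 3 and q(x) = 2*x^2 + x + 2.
<p,q> = -66/5

Expand the product: p(x)·q(x) = 2*x^4 + 3*x^3 - 3*x^2 - x - 6.
∫_{-1}^{1} of each monomial x^k gives [2/(k+1) if k even, 0 if k odd]. Integrating term-by-term (or equivalently evaluating the antiderivative F(x) = 2*x^5/5 + 3*x^4/4 - x^3 - x^2/2 - 6*x at the endpoints):
  F(1) − F(−1) = -127/20 − (137/20) = -66/5.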